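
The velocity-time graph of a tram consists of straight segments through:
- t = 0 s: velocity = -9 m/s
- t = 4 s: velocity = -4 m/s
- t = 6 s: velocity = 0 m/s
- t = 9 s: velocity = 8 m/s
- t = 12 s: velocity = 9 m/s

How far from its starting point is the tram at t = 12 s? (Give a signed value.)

7.5 m

Net displacement equals the area under the velocity-time graph (areas below the axis count negative).
0–4 s: ½(-9 + -4)(4) = -26 m
4–6 s: ½(-4 + 0)(2) = -4 m
6–9 s: ½(0 + 8)(3) = 12 m
9–12 s: ½(8 + 9)(3) = 25.5 m
Net displacement = 7.5 m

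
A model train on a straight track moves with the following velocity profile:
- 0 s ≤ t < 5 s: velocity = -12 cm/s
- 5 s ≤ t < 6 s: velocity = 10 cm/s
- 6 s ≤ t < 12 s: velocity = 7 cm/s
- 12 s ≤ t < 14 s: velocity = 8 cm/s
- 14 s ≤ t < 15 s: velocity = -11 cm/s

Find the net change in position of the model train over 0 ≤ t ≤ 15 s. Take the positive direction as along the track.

-3 cm

Net displacement equals the area under the velocity-time graph (areas below the axis count negative).
0–5 s: -12 × 5 = -60 cm
5–6 s: 10 × 1 = 10 cm
6–12 s: 7 × 6 = 42 cm
12–14 s: 8 × 2 = 16 cm
14–15 s: -11 × 1 = -11 cm
Net displacement = -3 cm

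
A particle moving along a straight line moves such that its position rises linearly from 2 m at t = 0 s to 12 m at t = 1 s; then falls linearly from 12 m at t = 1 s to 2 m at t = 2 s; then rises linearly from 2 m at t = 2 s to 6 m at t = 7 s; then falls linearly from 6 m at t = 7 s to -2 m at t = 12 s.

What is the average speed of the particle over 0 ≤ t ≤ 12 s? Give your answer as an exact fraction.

8/3 m/s

Average speed = (total path length)/(elapsed time); on a piecewise-linear x-t graph the path length is Σ|Δx|.
0–1 s: |Δx| = |12 − 2| = 10 m
1–2 s: |Δx| = |2 − 12| = 10 m
2–7 s: |Δx| = |6 − 2| = 4 m
7–12 s: |Δx| = |-2 − 6| = 8 m
Total path = 32 m; average speed = 32/12 = 8/3 m/s.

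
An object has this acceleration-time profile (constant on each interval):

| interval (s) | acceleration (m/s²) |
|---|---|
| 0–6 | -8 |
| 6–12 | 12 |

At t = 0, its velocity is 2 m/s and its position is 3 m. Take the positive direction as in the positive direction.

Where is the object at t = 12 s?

-189 m

On each constant-a segment, Δv = aΔt and Δx = v₀Δt + ½aΔt²; chain segment to segment.
0–6 s: v starts 2 m/s; Δx = 2·6 + ½·-8·6² = -132 m; v ends -46 m/s.
6–12 s: v starts -46 m/s; Δx = -46·6 + ½·12·6² = -60 m; v ends 26 m/s.
x(12) = 3 + Σ Δx = -189 m.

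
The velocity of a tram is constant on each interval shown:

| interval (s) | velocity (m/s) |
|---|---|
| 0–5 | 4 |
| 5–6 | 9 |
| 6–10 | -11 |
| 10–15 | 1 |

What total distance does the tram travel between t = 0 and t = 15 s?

78 m

Distance (not displacement) is the total path length: add the absolute areas under v-t.
0–5 s: |4| × 5 = 20 m
5–6 s: |9| × 1 = 9 m
6–10 s: |-11| × 4 = 44 m
10–15 s: |1| × 5 = 5 m
Total distance = 78 m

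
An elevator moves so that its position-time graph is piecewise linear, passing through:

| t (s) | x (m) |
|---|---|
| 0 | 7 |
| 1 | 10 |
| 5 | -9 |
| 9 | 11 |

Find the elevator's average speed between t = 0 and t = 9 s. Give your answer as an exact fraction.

Average speed = (total path length)/(elapsed time); on a piecewise-linear x-t graph the path length is Σ|Δx|.
0–1 s: |Δx| = |10 − 7| = 3 m
1–5 s: |Δx| = |-9 − 10| = 19 m
5–9 s: |Δx| = |11 − -9| = 20 m
Total path = 42 m; average speed = 42/9 = 14/3 m/s.

14/3 m/s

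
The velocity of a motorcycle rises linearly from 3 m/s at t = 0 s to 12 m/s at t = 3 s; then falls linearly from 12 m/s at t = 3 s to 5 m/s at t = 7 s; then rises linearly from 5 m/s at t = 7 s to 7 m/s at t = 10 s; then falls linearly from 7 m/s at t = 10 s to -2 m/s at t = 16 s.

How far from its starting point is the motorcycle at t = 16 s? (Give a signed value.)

Net displacement equals the area under the velocity-time graph (areas below the axis count negative).
0–3 s: ½(3 + 12)(3) = 22.5 m
3–7 s: ½(12 + 5)(4) = 34 m
7–10 s: ½(5 + 7)(3) = 18 m
10–16 s: ½(7 + -2)(6) = 15 m
Net displacement = 89.5 m

89.5 m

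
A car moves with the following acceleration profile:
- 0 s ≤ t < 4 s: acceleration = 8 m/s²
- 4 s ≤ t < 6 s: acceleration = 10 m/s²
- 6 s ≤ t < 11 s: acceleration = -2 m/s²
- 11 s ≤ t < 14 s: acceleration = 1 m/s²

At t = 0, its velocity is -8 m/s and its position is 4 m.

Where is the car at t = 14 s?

405.5 m

On each constant-a segment, Δv = aΔt and Δx = v₀Δt + ½aΔt²; chain segment to segment.
0–4 s: v starts -8 m/s; Δx = -8·4 + ½·8·4² = 32 m; v ends 24 m/s.
4–6 s: v starts 24 m/s; Δx = 24·2 + ½·10·2² = 68 m; v ends 44 m/s.
6–11 s: v starts 44 m/s; Δx = 44·5 + ½·-2·5² = 195 m; v ends 34 m/s.
11–14 s: v starts 34 m/s; Δx = 34·3 + ½·1·3² = 106.5 m; v ends 37 m/s.
x(14) = 4 + Σ Δx = 405.5 m.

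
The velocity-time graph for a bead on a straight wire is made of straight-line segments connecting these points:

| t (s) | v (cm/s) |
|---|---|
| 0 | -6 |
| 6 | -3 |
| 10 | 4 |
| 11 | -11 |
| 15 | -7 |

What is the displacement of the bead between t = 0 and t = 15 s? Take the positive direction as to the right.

-64.5 cm

Net displacement equals the area under the velocity-time graph (areas below the axis count negative).
0–6 s: ½(-6 + -3)(6) = -27 cm
6–10 s: ½(-3 + 4)(4) = 2 cm
10–11 s: ½(4 + -11)(1) = -3.5 cm
11–15 s: ½(-11 + -7)(4) = -36 cm
Net displacement = -64.5 cm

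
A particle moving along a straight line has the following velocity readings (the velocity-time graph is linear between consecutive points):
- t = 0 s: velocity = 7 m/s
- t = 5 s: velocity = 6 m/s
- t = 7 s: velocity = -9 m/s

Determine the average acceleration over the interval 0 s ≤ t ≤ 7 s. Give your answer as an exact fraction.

Average acceleration = Δv/Δt = (-9 − 7)/(7 − 0) = -16/7 m/s².

-16/7 m/s²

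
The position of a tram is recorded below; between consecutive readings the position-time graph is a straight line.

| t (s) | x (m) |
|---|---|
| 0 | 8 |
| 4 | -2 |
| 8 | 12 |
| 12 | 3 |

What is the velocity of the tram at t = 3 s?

Velocity is the slope of the x-t graph on 0–4 s: (-2 − 8)/(4 − 0) = -2.5 m/s.

-2.5 m/s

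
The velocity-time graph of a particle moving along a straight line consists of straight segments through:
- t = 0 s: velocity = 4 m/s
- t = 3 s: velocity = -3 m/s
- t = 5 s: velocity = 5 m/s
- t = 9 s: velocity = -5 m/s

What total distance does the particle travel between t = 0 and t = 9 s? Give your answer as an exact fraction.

Total distance travelled is ∫|v| dt — sum the magnitudes of each area piece.
0–3 s: v = 0 at t = 12/7 s; triangle areas 24/7 + 27/14 = 75/14 m
3–5 s: v = 0 at t = 3.75 s; triangle areas 1.125 + 3.125 = 4.25 m
5–9 s: v = 0 at t = 7 s; triangle areas 5 + 5 = 10 m
Total distance = 549/28 m

549/28 m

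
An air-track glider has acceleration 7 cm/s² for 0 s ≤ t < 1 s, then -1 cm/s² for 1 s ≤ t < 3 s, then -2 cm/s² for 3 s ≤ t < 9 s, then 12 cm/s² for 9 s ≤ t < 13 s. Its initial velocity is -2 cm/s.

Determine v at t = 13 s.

39 cm/s

Δv equals the area under the a-t graph; then v = v₀ + Δv.
0–1 s: 7 × 1 = 7 cm/s
1–3 s: -1 × 2 = -2 cm/s
3–9 s: -2 × 6 = -12 cm/s
9–13 s: 12 × 4 = 48 cm/s
Δv = 41 cm/s, so v(13) = -2 + (41) = 39 cm/s.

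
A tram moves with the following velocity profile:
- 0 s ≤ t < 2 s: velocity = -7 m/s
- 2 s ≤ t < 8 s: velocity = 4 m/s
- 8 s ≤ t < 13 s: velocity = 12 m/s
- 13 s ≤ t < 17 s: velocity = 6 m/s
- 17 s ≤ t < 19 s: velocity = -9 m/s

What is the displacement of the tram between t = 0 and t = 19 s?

76 m

Displacement is the signed area under the v-t curve.
0–2 s: -7 × 2 = -14 m
2–8 s: 4 × 6 = 24 m
8–13 s: 12 × 5 = 60 m
13–17 s: 6 × 4 = 24 m
17–19 s: -9 × 2 = -18 m
Net displacement = 76 m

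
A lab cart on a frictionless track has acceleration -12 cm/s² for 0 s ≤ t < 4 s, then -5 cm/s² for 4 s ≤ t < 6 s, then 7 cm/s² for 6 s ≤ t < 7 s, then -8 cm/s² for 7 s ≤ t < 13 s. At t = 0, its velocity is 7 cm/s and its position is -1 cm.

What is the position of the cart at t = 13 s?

On each constant-a segment, Δv = aΔt and Δx = v₀Δt + ½aΔt²; chain segment to segment.
0–4 s: v starts 7 cm/s; Δx = 7·4 + ½·-12·4² = -68 cm; v ends -41 cm/s.
4–6 s: v starts -41 cm/s; Δx = -41·2 + ½·-5·2² = -92 cm; v ends -51 cm/s.
6–7 s: v starts -51 cm/s; Δx = -51·1 + ½·7·1² = -47.5 cm; v ends -44 cm/s.
7–13 s: v starts -44 cm/s; Δx = -44·6 + ½·-8·6² = -408 cm; v ends -92 cm/s.
x(13) = -1 + Σ Δx = -616.5 cm.

-616.5 cm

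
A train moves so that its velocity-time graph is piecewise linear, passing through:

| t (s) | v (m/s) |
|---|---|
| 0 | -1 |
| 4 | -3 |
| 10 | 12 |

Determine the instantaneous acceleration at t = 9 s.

Acceleration is the slope of the v-t graph on 4–10 s: (12 − -3)/(10 − 4) = 2.5 m/s².

2.5 m/s²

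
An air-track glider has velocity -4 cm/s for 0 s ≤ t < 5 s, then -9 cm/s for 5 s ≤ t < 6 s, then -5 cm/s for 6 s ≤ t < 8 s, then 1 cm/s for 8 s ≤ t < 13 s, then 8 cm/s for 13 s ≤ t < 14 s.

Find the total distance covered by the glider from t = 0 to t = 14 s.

Distance (not displacement) is the total path length: add the absolute areas under v-t.
0–5 s: |-4| × 5 = 20 cm
5–6 s: |-9| × 1 = 9 cm
6–8 s: |-5| × 2 = 10 cm
8–13 s: |1| × 5 = 5 cm
13–14 s: |8| × 1 = 8 cm
Total distance = 52 cm

52 cm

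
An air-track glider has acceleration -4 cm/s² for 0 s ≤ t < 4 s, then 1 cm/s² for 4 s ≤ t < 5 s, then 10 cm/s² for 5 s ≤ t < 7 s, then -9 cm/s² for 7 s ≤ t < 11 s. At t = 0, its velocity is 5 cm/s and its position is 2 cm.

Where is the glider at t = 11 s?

On each constant-a segment, Δv = aΔt and Δx = v₀Δt + ½aΔt²; chain segment to segment.
0–4 s: v starts 5 cm/s; Δx = 5·4 + ½·-4·4² = -12 cm; v ends -11 cm/s.
4–5 s: v starts -11 cm/s; Δx = -11·1 + ½·1·1² = -10.5 cm; v ends -10 cm/s.
5–7 s: v starts -10 cm/s; Δx = -10·2 + ½·10·2² = 0 cm; v ends 10 cm/s.
7–11 s: v starts 10 cm/s; Δx = 10·4 + ½·-9·4² = -32 cm; v ends -26 cm/s.
x(11) = 2 + Σ Δx = -52.5 cm.

-52.5 cm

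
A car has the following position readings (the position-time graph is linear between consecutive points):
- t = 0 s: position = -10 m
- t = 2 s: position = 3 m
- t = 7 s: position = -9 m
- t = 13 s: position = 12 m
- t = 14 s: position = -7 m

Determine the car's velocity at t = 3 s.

Velocity is the slope of the x-t graph on 2–7 s: (-9 − 3)/(7 − 2) = -2.4 m/s.

-2.4 m/s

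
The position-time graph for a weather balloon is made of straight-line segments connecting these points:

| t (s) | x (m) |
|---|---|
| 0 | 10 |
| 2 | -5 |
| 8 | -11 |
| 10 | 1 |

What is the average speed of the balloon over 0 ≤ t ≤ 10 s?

Average speed = (total path length)/(elapsed time); on a piecewise-linear x-t graph the path length is Σ|Δx|.
0–2 s: |Δx| = |-5 − 10| = 15 m
2–8 s: |Δx| = |-11 − -5| = 6 m
8–10 s: |Δx| = |1 − -11| = 12 m
Total path = 33 m; average speed = 33/10 = 3.3 m/s.

3.3 m/s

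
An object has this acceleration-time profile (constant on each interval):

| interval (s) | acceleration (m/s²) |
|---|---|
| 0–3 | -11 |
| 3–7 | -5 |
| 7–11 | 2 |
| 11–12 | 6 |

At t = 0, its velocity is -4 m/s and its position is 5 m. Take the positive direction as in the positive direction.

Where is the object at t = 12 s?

-502.5 m

On each constant-a segment, Δv = aΔt and Δx = v₀Δt + ½aΔt²; chain segment to segment.
0–3 s: v starts -4 m/s; Δx = -4·3 + ½·-11·3² = -61.5 m; v ends -37 m/s.
3–7 s: v starts -37 m/s; Δx = -37·4 + ½·-5·4² = -188 m; v ends -57 m/s.
7–11 s: v starts -57 m/s; Δx = -57·4 + ½·2·4² = -212 m; v ends -49 m/s.
11–12 s: v starts -49 m/s; Δx = -49·1 + ½·6·1² = -46 m; v ends -43 m/s.
x(12) = 5 + Σ Δx = -502.5 m.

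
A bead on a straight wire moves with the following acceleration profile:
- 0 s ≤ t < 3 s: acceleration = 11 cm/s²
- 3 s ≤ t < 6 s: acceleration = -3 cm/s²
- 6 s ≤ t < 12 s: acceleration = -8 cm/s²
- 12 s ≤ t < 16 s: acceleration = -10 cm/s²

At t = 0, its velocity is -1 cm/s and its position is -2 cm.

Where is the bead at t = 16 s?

-59 cm

On each constant-a segment, Δv = aΔt and Δx = v₀Δt + ½aΔt²; chain segment to segment.
0–3 s: v starts -1 cm/s; Δx = -1·3 + ½·11·3² = 46.5 cm; v ends 32 cm/s.
3–6 s: v starts 32 cm/s; Δx = 32·3 + ½·-3·3² = 82.5 cm; v ends 23 cm/s.
6–12 s: v starts 23 cm/s; Δx = 23·6 + ½·-8·6² = -6 cm; v ends -25 cm/s.
12–16 s: v starts -25 cm/s; Δx = -25·4 + ½·-10·4² = -180 cm; v ends -65 cm/s.
x(16) = -2 + Σ Δx = -59 cm.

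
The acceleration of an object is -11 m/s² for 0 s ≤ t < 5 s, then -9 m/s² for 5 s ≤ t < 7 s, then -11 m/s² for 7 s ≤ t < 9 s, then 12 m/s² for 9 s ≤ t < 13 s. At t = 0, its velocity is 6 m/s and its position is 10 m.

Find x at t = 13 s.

-629.5 m

On each constant-a segment, Δv = aΔt and Δx = v₀Δt + ½aΔt²; chain segment to segment.
0–5 s: v starts 6 m/s; Δx = 6·5 + ½·-11·5² = -107.5 m; v ends -49 m/s.
5–7 s: v starts -49 m/s; Δx = -49·2 + ½·-9·2² = -116 m; v ends -67 m/s.
7–9 s: v starts -67 m/s; Δx = -67·2 + ½·-11·2² = -156 m; v ends -89 m/s.
9–13 s: v starts -89 m/s; Δx = -89·4 + ½·12·4² = -260 m; v ends -41 m/s.
x(13) = 10 + Σ Δx = -629.5 m.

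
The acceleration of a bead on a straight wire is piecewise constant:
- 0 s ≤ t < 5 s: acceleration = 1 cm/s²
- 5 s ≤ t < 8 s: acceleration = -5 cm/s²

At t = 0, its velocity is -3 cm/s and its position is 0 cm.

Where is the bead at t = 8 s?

-19 cm

On each constant-a segment, Δv = aΔt and Δx = v₀Δt + ½aΔt²; chain segment to segment.
0–5 s: v starts -3 cm/s; Δx = -3·5 + ½·1·5² = -2.5 cm; v ends 2 cm/s.
5–8 s: v starts 2 cm/s; Δx = 2·3 + ½·-5·3² = -16.5 cm; v ends -13 cm/s.
x(8) = 0 + Σ Δx = -19 cm.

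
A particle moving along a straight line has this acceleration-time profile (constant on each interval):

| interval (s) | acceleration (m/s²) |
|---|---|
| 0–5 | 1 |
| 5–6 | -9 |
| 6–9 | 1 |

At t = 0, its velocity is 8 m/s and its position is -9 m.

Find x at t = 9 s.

On each constant-a segment, Δv = aΔt and Δx = v₀Δt + ½aΔt²; chain segment to segment.
0–5 s: v starts 8 m/s; Δx = 8·5 + ½·1·5² = 52.5 m; v ends 13 m/s.
5–6 s: v starts 13 m/s; Δx = 13·1 + ½·-9·1² = 8.5 m; v ends 4 m/s.
6–9 s: v starts 4 m/s; Δx = 4·3 + ½·1·3² = 16.5 m; v ends 7 m/s.
x(9) = -9 + Σ Δx = 68.5 m.

68.5 m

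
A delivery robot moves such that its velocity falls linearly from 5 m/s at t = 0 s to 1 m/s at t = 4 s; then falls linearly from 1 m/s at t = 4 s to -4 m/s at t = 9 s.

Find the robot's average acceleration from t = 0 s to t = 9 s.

-1 m/s²

Average acceleration = Δv/Δt = (-4 − 5)/(9 − 0) = -1 m/s².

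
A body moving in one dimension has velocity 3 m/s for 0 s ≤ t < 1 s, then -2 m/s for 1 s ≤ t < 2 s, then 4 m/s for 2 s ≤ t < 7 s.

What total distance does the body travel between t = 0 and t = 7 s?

25 m

Total distance travelled is ∫|v| dt — sum the magnitudes of each area piece.
0–1 s: |3| × 1 = 3 m
1–2 s: |-2| × 1 = 2 m
2–7 s: |4| × 5 = 20 m
Total distance = 25 m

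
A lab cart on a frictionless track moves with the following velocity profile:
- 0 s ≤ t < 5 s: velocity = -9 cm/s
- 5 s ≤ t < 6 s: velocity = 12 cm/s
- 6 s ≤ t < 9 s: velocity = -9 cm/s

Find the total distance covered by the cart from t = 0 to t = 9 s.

84 cm

Total distance travelled is ∫|v| dt — sum the magnitudes of each area piece.
0–5 s: |-9| × 5 = 45 cm
5–6 s: |12| × 1 = 12 cm
6–9 s: |-9| × 3 = 27 cm
Total distance = 84 cm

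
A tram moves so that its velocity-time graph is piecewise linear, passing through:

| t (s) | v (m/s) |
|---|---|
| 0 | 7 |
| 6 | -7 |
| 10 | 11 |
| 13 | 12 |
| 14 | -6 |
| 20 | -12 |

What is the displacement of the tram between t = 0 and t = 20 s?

-8.5 m

Net displacement equals the area under the velocity-time graph (areas below the axis count negative).
0–6 s: ½(7 + -7)(6) = 0 m
6–10 s: ½(-7 + 11)(4) = 8 m
10–13 s: ½(11 + 12)(3) = 34.5 m
13–14 s: ½(12 + -6)(1) = 3 m
14–20 s: ½(-6 + -12)(6) = -54 m
Net displacement = -8.5 m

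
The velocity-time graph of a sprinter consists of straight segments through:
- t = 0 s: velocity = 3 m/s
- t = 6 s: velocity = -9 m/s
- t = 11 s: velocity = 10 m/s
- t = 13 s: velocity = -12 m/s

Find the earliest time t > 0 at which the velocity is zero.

t = 1.5 s

v changes sign on 0–6 s (from 3 to -9); the graph is linear there, so v = 0 at t = 0 + (-3)·(6 − 0)/(-9 − 3) = 1.5 s.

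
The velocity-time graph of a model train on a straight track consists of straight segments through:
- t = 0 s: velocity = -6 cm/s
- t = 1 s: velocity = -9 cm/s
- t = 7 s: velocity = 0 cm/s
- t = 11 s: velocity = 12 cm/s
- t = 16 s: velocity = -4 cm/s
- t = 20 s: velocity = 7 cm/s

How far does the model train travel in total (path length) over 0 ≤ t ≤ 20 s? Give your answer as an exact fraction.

Total distance travelled is ∫|v| dt — sum the magnitudes of each area piece.
0–1 s: |½(-6 + -9)(1)| = 7.5 cm
1–7 s: |½(-9 + 0)(6)| = 27 cm
7–11 s: |½(0 + 12)(4)| = 24 cm
11–16 s: v = 0 at t = 14.75 s; triangle areas 22.5 + 2.5 = 25 cm
16–20 s: v = 0 at t = 192/11 s; triangle areas 32/11 + 98/11 = 130/11 cm
Total distance = 2097/22 cm

2097/22 cm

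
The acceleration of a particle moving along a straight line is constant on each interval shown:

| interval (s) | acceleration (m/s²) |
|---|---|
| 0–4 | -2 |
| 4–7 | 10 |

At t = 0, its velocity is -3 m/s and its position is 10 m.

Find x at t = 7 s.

-6 m

On each constant-a segment, Δv = aΔt and Δx = v₀Δt + ½aΔt²; chain segment to segment.
0–4 s: v starts -3 m/s; Δx = -3·4 + ½·-2·4² = -28 m; v ends -11 m/s.
4–7 s: v starts -11 m/s; Δx = -11·3 + ½·10·3² = 12 m; v ends 19 m/s.
x(7) = 10 + Σ Δx = -6 m.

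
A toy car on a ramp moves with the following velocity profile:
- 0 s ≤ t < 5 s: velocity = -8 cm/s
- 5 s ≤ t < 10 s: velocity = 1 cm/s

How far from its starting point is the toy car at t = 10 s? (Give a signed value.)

Net displacement equals the area under the velocity-time graph (areas below the axis count negative).
0–5 s: -8 × 5 = -40 cm
5–10 s: 1 × 5 = 5 cm
Net displacement = -35 cm

-35 cm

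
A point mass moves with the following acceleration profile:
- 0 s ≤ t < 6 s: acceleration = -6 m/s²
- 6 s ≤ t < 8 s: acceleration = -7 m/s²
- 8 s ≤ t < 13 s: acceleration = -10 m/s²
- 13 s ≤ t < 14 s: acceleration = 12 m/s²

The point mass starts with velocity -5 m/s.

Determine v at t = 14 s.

Δv equals the area under the a-t graph; then v = v₀ + Δv.
0–6 s: -6 × 6 = -36 m/s
6–8 s: -7 × 2 = -14 m/s
8–13 s: -10 × 5 = -50 m/s
13–14 s: 12 × 1 = 12 m/s
Δv = -88 m/s, so v(14) = -5 + (-88) = -93 m/s.

-93 m/s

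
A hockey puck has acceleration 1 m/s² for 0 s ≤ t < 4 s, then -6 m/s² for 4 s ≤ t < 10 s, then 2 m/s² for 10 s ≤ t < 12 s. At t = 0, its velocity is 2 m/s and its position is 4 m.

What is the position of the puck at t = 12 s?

On each constant-a segment, Δv = aΔt and Δx = v₀Δt + ½aΔt²; chain segment to segment.
0–4 s: v starts 2 m/s; Δx = 2·4 + ½·1·4² = 16 m; v ends 6 m/s.
4–10 s: v starts 6 m/s; Δx = 6·6 + ½·-6·6² = -72 m; v ends -30 m/s.
10–12 s: v starts -30 m/s; Δx = -30·2 + ½·2·2² = -56 m; v ends -26 m/s.
x(12) = 4 + Σ Δx = -108 m.

-108 m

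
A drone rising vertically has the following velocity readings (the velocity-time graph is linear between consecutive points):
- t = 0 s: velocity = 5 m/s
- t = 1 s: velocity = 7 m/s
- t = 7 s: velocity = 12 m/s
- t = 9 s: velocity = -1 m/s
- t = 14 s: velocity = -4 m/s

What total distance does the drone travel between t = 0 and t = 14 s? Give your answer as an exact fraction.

2253/26 m

Distance (not displacement) is the total path length: add the absolute areas under v-t.
0–1 s: |½(5 + 7)(1)| = 6 m
1–7 s: |½(7 + 12)(6)| = 57 m
7–9 s: v = 0 at t = 115/13 s; triangle areas 144/13 + 1/13 = 145/13 m
9–14 s: |½(-1 + -4)(5)| = 12.5 m
Total distance = 2253/26 m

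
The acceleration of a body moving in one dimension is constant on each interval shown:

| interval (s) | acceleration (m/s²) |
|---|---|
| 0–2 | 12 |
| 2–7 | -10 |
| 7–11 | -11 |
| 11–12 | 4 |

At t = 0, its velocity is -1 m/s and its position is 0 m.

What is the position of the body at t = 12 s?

On each constant-a segment, Δv = aΔt and Δx = v₀Δt + ½aΔt²; chain segment to segment.
0–2 s: v starts -1 m/s; Δx = -1·2 + ½·12·2² = 22 m; v ends 23 m/s.
2–7 s: v starts 23 m/s; Δx = 23·5 + ½·-10·5² = -10 m; v ends -27 m/s.
7–11 s: v starts -27 m/s; Δx = -27·4 + ½·-11·4² = -196 m; v ends -71 m/s.
11–12 s: v starts -71 m/s; Δx = -71·1 + ½·4·1² = -69 m; v ends -67 m/s.
x(12) = 0 + Σ Δx = -253 m.

-253 m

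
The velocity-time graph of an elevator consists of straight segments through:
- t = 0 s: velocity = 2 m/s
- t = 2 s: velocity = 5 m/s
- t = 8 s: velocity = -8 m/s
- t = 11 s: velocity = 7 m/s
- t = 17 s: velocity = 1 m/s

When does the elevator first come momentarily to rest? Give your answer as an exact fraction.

v changes sign on 2–8 s (from 5 to -8); the graph is linear there, so v = 0 at t = 2 + (-5)·(8 − 2)/(-8 − 5) = 56/13 s.

t = 56/13 s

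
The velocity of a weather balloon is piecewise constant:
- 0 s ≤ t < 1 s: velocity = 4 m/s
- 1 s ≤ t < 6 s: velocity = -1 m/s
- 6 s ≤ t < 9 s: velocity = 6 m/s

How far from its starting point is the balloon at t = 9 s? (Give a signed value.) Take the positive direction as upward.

Displacement is the signed area under the v-t curve.
0–1 s: 4 × 1 = 4 m
1–6 s: -1 × 5 = -5 m
6–9 s: 6 × 3 = 18 m
Net displacement = 17 m

17 m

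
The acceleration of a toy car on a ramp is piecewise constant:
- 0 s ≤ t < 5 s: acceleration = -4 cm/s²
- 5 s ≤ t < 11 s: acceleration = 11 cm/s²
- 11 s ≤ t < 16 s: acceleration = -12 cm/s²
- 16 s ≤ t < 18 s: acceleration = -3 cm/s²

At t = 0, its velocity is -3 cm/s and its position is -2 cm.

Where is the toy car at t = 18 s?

18 cm

On each constant-a segment, Δv = aΔt and Δx = v₀Δt + ½aΔt²; chain segment to segment.
0–5 s: v starts -3 cm/s; Δx = -3·5 + ½·-4·5² = -65 cm; v ends -23 cm/s.
5–11 s: v starts -23 cm/s; Δx = -23·6 + ½·11·6² = 60 cm; v ends 43 cm/s.
11–16 s: v starts 43 cm/s; Δx = 43·5 + ½·-12·5² = 65 cm; v ends -17 cm/s.
16–18 s: v starts -17 cm/s; Δx = -17·2 + ½·-3·2² = -40 cm; v ends -23 cm/s.
x(18) = -2 + Σ Δx = 18 cm.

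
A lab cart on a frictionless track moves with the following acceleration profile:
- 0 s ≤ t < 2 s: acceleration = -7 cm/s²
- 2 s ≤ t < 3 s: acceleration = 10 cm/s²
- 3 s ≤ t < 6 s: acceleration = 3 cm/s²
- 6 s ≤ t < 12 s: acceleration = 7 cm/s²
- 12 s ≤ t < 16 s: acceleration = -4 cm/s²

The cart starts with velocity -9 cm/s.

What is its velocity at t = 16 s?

22 cm/s

Δv equals the area under the a-t graph; then v = v₀ + Δv.
0–2 s: -7 × 2 = -14 cm/s
2–3 s: 10 × 1 = 10 cm/s
3–6 s: 3 × 3 = 9 cm/s
6–12 s: 7 × 6 = 42 cm/s
12–16 s: -4 × 4 = -16 cm/s
Δv = 31 cm/s, so v(16) = -9 + (31) = 22 cm/s.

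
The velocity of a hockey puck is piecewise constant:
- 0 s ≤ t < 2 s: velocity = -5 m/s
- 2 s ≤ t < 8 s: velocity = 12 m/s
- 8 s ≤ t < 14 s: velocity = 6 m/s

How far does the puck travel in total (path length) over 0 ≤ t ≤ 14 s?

Distance (not displacement) is the total path length: add the absolute areas under v-t.
0–2 s: |-5| × 2 = 10 m
2–8 s: |12| × 6 = 72 m
8–14 s: |6| × 6 = 36 m
Total distance = 118 m

118 m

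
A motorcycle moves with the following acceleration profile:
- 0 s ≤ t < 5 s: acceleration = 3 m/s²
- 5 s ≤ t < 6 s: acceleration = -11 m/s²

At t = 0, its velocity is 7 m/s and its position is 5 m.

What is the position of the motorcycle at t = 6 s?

94 m

On each constant-a segment, Δv = aΔt and Δx = v₀Δt + ½aΔt²; chain segment to segment.
0–5 s: v starts 7 m/s; Δx = 7·5 + ½·3·5² = 72.5 m; v ends 22 m/s.
5–6 s: v starts 22 m/s; Δx = 22·1 + ½·-11·1² = 16.5 m; v ends 11 m/s.
x(6) = 5 + Σ Δx = 94 m.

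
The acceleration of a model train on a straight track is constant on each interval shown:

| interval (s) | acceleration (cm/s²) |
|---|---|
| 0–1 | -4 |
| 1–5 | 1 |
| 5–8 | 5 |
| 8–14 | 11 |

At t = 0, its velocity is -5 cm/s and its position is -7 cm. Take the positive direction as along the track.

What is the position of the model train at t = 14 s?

223.5 cm

On each constant-a segment, Δv = aΔt and Δx = v₀Δt + ½aΔt²; chain segment to segment.
0–1 s: v starts -5 cm/s; Δx = -5·1 + ½·-4·1² = -7 cm; v ends -9 cm/s.
1–5 s: v starts -9 cm/s; Δx = -9·4 + ½·1·4² = -28 cm; v ends -5 cm/s.
5–8 s: v starts -5 cm/s; Δx = -5·3 + ½·5·3² = 7.5 cm; v ends 10 cm/s.
8–14 s: v starts 10 cm/s; Δx = 10·6 + ½·11·6² = 258 cm; v ends 76 cm/s.
x(14) = -7 + Σ Δx = 223.5 cm.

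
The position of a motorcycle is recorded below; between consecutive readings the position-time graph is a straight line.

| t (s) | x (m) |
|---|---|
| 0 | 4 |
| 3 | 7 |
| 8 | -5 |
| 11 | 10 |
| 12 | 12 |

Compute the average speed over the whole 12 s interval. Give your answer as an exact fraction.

Average speed = (total path length)/(elapsed time); on a piecewise-linear x-t graph the path length is Σ|Δx|.
0–3 s: |Δx| = |7 − 4| = 3 m
3–8 s: |Δx| = |-5 − 7| = 12 m
8–11 s: |Δx| = |10 − -5| = 15 m
11–12 s: |Δx| = |12 − 10| = 2 m
Total path = 32 m; average speed = 32/12 = 8/3 m/s.

8/3 m/s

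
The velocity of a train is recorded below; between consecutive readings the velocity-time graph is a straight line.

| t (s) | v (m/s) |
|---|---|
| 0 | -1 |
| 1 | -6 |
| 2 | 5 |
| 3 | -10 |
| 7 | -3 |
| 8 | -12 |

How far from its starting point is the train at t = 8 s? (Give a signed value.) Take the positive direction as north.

Net displacement equals the area under the velocity-time graph (areas below the axis count negative).
0–1 s: ½(-1 + -6)(1) = -3.5 m
1–2 s: ½(-6 + 5)(1) = -0.5 m
2–3 s: ½(5 + -10)(1) = -2.5 m
3–7 s: ½(-10 + -3)(4) = -26 m
7–8 s: ½(-3 + -12)(1) = -7.5 m
Net displacement = -40 m

-40 m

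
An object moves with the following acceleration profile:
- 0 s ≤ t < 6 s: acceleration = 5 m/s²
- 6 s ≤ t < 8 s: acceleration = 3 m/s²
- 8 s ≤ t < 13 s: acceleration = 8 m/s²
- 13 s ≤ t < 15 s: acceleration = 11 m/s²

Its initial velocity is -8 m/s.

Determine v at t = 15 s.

Δv equals the area under the a-t graph; then v = v₀ + Δv.
0–6 s: 5 × 6 = 30 m/s
6–8 s: 3 × 2 = 6 m/s
8–13 s: 8 × 5 = 40 m/s
13–15 s: 11 × 2 = 22 m/s
Δv = 98 m/s, so v(15) = -8 + (98) = 90 m/s.

90 m/s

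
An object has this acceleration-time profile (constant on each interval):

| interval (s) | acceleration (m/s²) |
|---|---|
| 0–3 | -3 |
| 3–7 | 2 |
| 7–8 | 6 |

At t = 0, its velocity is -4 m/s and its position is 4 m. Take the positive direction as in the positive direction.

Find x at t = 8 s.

-59.5 m

On each constant-a segment, Δv = aΔt and Δx = v₀Δt + ½aΔt²; chain segment to segment.
0–3 s: v starts -4 m/s; Δx = -4·3 + ½·-3·3² = -25.5 m; v ends -13 m/s.
3–7 s: v starts -13 m/s; Δx = -13·4 + ½·2·4² = -36 m; v ends -5 m/s.
7–8 s: v starts -5 m/s; Δx = -5·1 + ½·6·1² = -2 m; v ends 1 m/s.
x(8) = 4 + Σ Δx = -59.5 m.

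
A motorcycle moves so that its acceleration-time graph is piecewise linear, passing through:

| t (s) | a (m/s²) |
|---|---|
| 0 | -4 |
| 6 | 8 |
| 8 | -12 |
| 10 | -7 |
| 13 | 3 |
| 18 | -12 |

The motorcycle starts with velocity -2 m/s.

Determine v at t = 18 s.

Δv equals the area under the a-t graph; then v = v₀ + Δv.
0–6 s: ½(-4 + 8)(6) = 12 m/s
6–8 s: ½(8 + -12)(2) = -4 m/s
8–10 s: ½(-12 + -7)(2) = -19 m/s
10–13 s: ½(-7 + 3)(3) = -6 m/s
13–18 s: ½(3 + -12)(5) = -22.5 m/s
Δv = -39.5 m/s, so v(18) = -2 + (-39.5) = -41.5 m/s.

-41.5 m/s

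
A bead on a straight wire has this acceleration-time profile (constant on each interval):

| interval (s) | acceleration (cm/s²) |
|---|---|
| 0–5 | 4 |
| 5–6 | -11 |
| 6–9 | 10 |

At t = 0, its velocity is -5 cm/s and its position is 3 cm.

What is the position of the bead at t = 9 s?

94.5 cm

On each constant-a segment, Δv = aΔt and Δx = v₀Δt + ½aΔt²; chain segment to segment.
0–5 s: v starts -5 cm/s; Δx = -5·5 + ½·4·5² = 25 cm; v ends 15 cm/s.
5–6 s: v starts 15 cm/s; Δx = 15·1 + ½·-11·1² = 9.5 cm; v ends 4 cm/s.
6–9 s: v starts 4 cm/s; Δx = 4·3 + ½·10·3² = 57 cm; v ends 34 cm/s.
x(9) = 3 + Σ Δx = 94.5 cm.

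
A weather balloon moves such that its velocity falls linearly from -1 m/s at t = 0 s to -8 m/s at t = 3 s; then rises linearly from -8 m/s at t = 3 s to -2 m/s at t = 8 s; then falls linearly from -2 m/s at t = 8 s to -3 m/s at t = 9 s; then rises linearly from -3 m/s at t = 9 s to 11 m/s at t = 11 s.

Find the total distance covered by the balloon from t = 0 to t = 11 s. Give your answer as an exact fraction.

352/7 m

Distance (not displacement) is the total path length: add the absolute areas under v-t.
0–3 s: |½(-1 + -8)(3)| = 13.5 m
3–8 s: |½(-8 + -2)(5)| = 25 m
8–9 s: |½(-2 + -3)(1)| = 2.5 m
9–11 s: v = 0 at t = 66/7 s; triangle areas 9/14 + 121/14 = 65/7 m
Total distance = 352/7 m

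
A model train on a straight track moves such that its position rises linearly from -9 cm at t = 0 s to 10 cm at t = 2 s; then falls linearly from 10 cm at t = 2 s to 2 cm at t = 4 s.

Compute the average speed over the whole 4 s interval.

Average speed = (total path length)/(elapsed time); on a piecewise-linear x-t graph the path length is Σ|Δx|.
0–2 s: |Δx| = |10 − -9| = 19 cm
2–4 s: |Δx| = |2 − 10| = 8 cm
Total path = 27 cm; average speed = 27/4 = 6.75 cm/s.

6.75 cm/s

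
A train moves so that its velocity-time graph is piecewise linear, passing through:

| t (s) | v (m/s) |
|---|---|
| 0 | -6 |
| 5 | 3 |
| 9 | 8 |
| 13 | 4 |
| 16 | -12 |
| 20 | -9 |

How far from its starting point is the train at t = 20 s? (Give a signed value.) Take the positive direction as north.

Net displacement equals the area under the velocity-time graph (areas below the axis count negative).
0–5 s: ½(-6 + 3)(5) = -7.5 m
5–9 s: ½(3 + 8)(4) = 22 m
9–13 s: ½(8 + 4)(4) = 24 m
13–16 s: ½(4 + -12)(3) = -12 m
16–20 s: ½(-12 + -9)(4) = -42 m
Net displacement = -15.5 m

-15.5 m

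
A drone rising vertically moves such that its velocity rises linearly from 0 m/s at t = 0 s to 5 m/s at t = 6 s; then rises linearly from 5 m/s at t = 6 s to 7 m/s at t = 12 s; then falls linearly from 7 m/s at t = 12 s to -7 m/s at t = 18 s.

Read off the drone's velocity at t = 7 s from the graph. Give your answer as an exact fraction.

On 6–12 s the graph is linear from 5 to 7 m/s: v(7) = 5 + (7 − 5)·(7 − 6)/(12 − 6) = 16/3 m/s.

16/3 m/s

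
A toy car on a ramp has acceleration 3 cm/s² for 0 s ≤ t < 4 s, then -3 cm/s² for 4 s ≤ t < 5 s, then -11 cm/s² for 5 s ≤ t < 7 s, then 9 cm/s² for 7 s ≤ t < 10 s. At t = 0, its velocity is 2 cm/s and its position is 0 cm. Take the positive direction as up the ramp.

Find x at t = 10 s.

52 cm

On each constant-a segment, Δv = aΔt and Δx = v₀Δt + ½aΔt²; chain segment to segment.
0–4 s: v starts 2 cm/s; Δx = 2·4 + ½·3·4² = 32 cm; v ends 14 cm/s.
4–5 s: v starts 14 cm/s; Δx = 14·1 + ½·-3·1² = 12.5 cm; v ends 11 cm/s.
5–7 s: v starts 11 cm/s; Δx = 11·2 + ½·-11·2² = 0 cm; v ends -11 cm/s.
7–10 s: v starts -11 cm/s; Δx = -11·3 + ½·9·3² = 7.5 cm; v ends 16 cm/s.
x(10) = 0 + Σ Δx = 52 cm.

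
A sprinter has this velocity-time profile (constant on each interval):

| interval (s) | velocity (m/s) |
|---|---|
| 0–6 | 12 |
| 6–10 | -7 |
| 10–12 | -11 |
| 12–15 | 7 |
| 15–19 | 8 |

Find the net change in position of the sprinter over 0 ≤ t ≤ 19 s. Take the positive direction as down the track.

Net displacement equals the area under the velocity-time graph (areas below the axis count negative).
0–6 s: 12 × 6 = 72 m
6–10 s: -7 × 4 = -28 m
10–12 s: -11 × 2 = -22 m
12–15 s: 7 × 3 = 21 m
15–19 s: 8 × 4 = 32 m
Net displacement = 75 m

75 m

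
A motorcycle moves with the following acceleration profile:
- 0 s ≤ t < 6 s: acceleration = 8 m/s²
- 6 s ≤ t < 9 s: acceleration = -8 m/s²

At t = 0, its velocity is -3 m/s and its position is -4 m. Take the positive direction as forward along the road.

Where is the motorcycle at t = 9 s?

221 m

On each constant-a segment, Δv = aΔt and Δx = v₀Δt + ½aΔt²; chain segment to segment.
0–6 s: v starts -3 m/s; Δx = -3·6 + ½·8·6² = 126 m; v ends 45 m/s.
6–9 s: v starts 45 m/s; Δx = 45·3 + ½·-8·3² = 99 m; v ends 21 m/s.
x(9) = -4 + Σ Δx = 221 m.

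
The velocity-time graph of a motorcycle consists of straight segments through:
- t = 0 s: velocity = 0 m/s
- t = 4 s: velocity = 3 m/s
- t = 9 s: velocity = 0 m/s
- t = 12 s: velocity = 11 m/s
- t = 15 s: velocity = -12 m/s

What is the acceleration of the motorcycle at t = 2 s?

Acceleration is the slope of the v-t graph on 0–4 s: (3 − 0)/(4 − 0) = 0.75 m/s².

0.75 m/s²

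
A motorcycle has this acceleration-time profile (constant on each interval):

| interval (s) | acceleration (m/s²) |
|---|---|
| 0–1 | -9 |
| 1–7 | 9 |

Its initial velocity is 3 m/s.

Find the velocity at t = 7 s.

Δv equals the area under the a-t graph; then v = v₀ + Δv.
0–1 s: -9 × 1 = -9 m/s
1–7 s: 9 × 6 = 54 m/s
Δv = 45 m/s, so v(7) = 3 + (45) = 48 m/s.

48 m/s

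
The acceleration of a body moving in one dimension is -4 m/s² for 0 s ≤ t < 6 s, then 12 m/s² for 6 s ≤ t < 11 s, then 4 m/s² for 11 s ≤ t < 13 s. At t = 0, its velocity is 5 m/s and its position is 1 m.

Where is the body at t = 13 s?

104 m

On each constant-a segment, Δv = aΔt and Δx = v₀Δt + ½aΔt²; chain segment to segment.
0–6 s: v starts 5 m/s; Δx = 5·6 + ½·-4·6² = -42 m; v ends -19 m/s.
6–11 s: v starts -19 m/s; Δx = -19·5 + ½·12·5² = 55 m; v ends 41 m/s.
11–13 s: v starts 41 m/s; Δx = 41·2 + ½·4·2² = 90 m; v ends 49 m/s.
x(13) = 1 + Σ Δx = 104 m.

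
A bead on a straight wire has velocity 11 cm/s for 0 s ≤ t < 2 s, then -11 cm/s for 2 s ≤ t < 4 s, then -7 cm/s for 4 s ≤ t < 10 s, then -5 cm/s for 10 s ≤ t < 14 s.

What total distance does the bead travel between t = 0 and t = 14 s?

Distance (not displacement) is the total path length: add the absolute areas under v-t.
0–2 s: |11| × 2 = 22 cm
2–4 s: |-11| × 2 = 22 cm
4–10 s: |-7| × 6 = 42 cm
10–14 s: |-5| × 4 = 20 cm
Total distance = 106 cm

106 cm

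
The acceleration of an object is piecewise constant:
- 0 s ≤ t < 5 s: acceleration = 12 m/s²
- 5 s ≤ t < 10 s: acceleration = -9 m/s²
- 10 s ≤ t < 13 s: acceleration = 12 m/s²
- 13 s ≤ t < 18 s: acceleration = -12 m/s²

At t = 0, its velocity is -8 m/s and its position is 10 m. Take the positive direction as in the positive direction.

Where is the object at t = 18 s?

407.5 m

On each constant-a segment, Δv = aΔt and Δx = v₀Δt + ½aΔt²; chain segment to segment.
0–5 s: v starts -8 m/s; Δx = -8·5 + ½·12·5² = 110 m; v ends 52 m/s.
5–10 s: v starts 52 m/s; Δx = 52·5 + ½·-9·5² = 147.5 m; v ends 7 m/s.
10–13 s: v starts 7 m/s; Δx = 7·3 + ½·12·3² = 75 m; v ends 43 m/s.
13–18 s: v starts 43 m/s; Δx = 43·5 + ½·-12·5² = 65 m; v ends -17 m/s.
x(18) = 10 + Σ Δx = 407.5 m.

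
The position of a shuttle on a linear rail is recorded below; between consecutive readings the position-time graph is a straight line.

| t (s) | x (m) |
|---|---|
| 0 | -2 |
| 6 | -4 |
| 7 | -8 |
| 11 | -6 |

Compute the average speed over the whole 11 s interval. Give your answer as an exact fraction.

8/11 m/s

Average speed = (total path length)/(elapsed time); on a piecewise-linear x-t graph the path length is Σ|Δx|.
0–6 s: |Δx| = |-4 − -2| = 2 m
6–7 s: |Δx| = |-8 − -4| = 4 m
7–11 s: |Δx| = |-6 − -8| = 2 m
Total path = 8 m; average speed = 8/11 = 8/11 m/s.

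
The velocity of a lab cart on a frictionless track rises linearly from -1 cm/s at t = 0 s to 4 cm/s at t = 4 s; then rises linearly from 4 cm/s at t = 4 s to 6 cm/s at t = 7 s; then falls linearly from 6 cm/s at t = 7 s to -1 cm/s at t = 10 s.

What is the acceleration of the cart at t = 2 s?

1.25 cm/s²

Acceleration is the slope of the v-t graph on 0–4 s: (4 − -1)/(4 − 0) = 1.25 cm/s².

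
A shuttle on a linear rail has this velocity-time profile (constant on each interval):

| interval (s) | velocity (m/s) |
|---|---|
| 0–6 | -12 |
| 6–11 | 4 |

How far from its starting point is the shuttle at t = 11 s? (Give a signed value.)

-52 m

Displacement is the signed area under the v-t curve.
0–6 s: -12 × 6 = -72 m
6–11 s: 4 × 5 = 20 m
Net displacement = -52 m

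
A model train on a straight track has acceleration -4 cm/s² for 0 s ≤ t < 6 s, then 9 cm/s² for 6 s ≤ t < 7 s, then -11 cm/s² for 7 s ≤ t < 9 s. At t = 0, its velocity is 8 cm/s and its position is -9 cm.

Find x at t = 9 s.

On each constant-a segment, Δv = aΔt and Δx = v₀Δt + ½aΔt²; chain segment to segment.
0–6 s: v starts 8 cm/s; Δx = 8·6 + ½·-4·6² = -24 cm; v ends -16 cm/s.
6–7 s: v starts -16 cm/s; Δx = -16·1 + ½·9·1² = -11.5 cm; v ends -7 cm/s.
7–9 s: v starts -7 cm/s; Δx = -7·2 + ½·-11·2² = -36 cm; v ends -29 cm/s.
x(9) = -9 + Σ Δx = -80.5 cm.

-80.5 cm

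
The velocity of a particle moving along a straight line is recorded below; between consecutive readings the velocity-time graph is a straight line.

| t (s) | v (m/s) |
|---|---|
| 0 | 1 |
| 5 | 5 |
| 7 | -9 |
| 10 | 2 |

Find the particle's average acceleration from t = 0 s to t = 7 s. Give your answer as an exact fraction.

-10/7 m/s²

Average acceleration = Δv/Δt = (-9 − 1)/(7 − 0) = -10/7 m/s².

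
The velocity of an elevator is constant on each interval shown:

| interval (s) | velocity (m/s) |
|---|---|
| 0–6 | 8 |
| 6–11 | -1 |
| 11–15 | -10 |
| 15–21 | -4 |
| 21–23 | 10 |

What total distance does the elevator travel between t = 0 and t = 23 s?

Distance (not displacement) is the total path length: add the absolute areas under v-t.
0–6 s: |8| × 6 = 48 m
6–11 s: |-1| × 5 = 5 m
11–15 s: |-10| × 4 = 40 m
15–21 s: |-4| × 6 = 24 m
21–23 s: |10| × 2 = 20 m
Total distance = 137 m

137 m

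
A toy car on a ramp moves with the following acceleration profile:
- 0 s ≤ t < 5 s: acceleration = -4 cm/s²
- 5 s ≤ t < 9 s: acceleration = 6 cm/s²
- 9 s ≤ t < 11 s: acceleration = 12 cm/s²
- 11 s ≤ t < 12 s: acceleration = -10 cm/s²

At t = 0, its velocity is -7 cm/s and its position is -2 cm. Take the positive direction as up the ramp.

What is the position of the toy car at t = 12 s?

-113 cm

On each constant-a segment, Δv = aΔt and Δx = v₀Δt + ½aΔt²; chain segment to segment.
0–5 s: v starts -7 cm/s; Δx = -7·5 + ½·-4·5² = -85 cm; v ends -27 cm/s.
5–9 s: v starts -27 cm/s; Δx = -27·4 + ½·6·4² = -60 cm; v ends -3 cm/s.
9–11 s: v starts -3 cm/s; Δx = -3·2 + ½·12·2² = 18 cm; v ends 21 cm/s.
11–12 s: v starts 21 cm/s; Δx = 21·1 + ½·-10·1² = 16 cm; v ends 11 cm/s.
x(12) = -2 + Σ Δx = -113 cm.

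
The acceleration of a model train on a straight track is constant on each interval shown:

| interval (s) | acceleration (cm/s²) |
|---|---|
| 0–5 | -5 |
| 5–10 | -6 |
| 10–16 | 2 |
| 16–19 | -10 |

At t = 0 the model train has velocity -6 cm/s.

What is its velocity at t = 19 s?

Δv equals the area under the a-t graph; then v = v₀ + Δv.
0–5 s: -5 × 5 = -25 cm/s
5–10 s: -6 × 5 = -30 cm/s
10–16 s: 2 × 6 = 12 cm/s
16–19 s: -10 × 3 = -30 cm/s
Δv = -73 cm/s, so v(19) = -6 + (-73) = -79 cm/s.

-79 cm/s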